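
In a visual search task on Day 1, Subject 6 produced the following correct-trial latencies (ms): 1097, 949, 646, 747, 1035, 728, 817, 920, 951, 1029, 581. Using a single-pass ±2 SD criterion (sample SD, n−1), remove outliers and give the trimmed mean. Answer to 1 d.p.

n = 11, ΣRT = 9500, M = 863.636
Σ(x−M)² = 290690.55; s = √(290690.55/10) = 170.496
Cutoffs: 863.636 ± 2·170.496 → [522.6, 1204.6]
No RTs fall outside the cutoffs; all 11 retained. Mean = 9500/11 = 863.636

863.6 ms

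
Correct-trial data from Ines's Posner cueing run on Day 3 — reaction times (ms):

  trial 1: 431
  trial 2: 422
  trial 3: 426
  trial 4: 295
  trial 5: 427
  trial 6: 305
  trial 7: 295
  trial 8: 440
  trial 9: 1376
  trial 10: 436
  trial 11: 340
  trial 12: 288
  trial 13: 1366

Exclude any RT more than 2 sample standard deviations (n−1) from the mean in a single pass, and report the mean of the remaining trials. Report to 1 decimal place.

n = 13, ΣRT = 6847, M = 526.692
Σ(x−M)² = 1730034.77; s = √(1730034.77/12) = 379.697
Cutoffs: 526.692 ± 2·379.697 → [-232.7, 1286.1]
Outside: 1366, 1376 → excluded.
Retained (n=11): Σ = 4105, mean = 4105/11 = 373.182

373.2 ms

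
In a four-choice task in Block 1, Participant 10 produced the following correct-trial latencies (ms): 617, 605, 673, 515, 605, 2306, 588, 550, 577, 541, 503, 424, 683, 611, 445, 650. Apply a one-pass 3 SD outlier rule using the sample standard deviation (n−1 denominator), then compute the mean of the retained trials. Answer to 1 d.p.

572.5 ms

n = 16, ΣRT = 10893, M = 680.812
Σ(x−M)² = 2899412.44; s = √(2899412.44/15) = 439.652
Cutoffs: 680.812 ± 3·439.652 → [-638.1, 1999.8]
Outside: 2306 → excluded.
Retained (n=15): Σ = 8587, mean = 8587/15 = 572.467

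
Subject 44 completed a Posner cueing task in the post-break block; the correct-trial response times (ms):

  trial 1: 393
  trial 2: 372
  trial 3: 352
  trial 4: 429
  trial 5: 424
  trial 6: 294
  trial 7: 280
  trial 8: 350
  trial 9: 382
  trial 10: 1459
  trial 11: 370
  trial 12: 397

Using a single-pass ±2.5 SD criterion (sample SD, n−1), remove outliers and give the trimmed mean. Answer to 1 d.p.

n = 12, ΣRT = 5502, M = 458.500
Σ(x−M)² = 1114337.00; s = √(1114337.00/11) = 318.282
Cutoffs: 458.500 ± 2.5·318.282 → [-337.2, 1254.2]
Outside: 1459 → excluded.
Retained (n=11): Σ = 4043, mean = 4043/11 = 367.545

367.5 ms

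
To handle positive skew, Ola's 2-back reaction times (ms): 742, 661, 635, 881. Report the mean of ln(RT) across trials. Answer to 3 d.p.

ln(RT): 6.6093, 6.4938, 6.4536, 6.7811
Σ ln(RT) = 26.3378
Mean = 26.3378/4 = 6.58445

6.584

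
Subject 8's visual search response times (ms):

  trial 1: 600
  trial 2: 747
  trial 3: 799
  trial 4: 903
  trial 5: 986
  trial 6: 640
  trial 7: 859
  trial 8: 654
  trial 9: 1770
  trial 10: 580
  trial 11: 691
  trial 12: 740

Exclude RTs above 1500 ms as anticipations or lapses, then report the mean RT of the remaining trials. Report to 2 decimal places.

Excluded: 1770
Retained (n=11): Σ = 8199
Mean = 8199/11 = 745.3636

745.36 ms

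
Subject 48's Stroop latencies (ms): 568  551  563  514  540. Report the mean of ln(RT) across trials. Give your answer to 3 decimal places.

ln(RT): 6.3421, 6.3117, 6.3333, 6.2422, 6.2916
Σ ln(RT) = 31.5209
Mean = 31.5209/5 = 6.30419

6.304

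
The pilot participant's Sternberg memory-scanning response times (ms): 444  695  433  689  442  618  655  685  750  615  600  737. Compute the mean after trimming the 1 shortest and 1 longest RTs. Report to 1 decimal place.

618.0 ms

Sorted: 433, 442, 444, 600, 615, 618, 655, 685, 689, 695, 737, 750
Drop lowest 1 (433) and highest 1 (750)
Remaining (n=10): Σ = 6180, mean = 6180/10 = 618.000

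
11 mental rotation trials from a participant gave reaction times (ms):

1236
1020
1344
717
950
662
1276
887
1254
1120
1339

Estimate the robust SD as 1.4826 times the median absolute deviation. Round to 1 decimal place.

Sorted: 662, 717, 887, 950, 1020, 1120, 1236, 1254, 1276, 1339, 1344 → median = 1120
|x − 1120| sorted: 0, 100, 116, 134, 156, 170, 219, 224, 233, 403, 458 → MAD = 170
Robust SD ≈ 1.4826 × 170 = 252.042

252.0 ms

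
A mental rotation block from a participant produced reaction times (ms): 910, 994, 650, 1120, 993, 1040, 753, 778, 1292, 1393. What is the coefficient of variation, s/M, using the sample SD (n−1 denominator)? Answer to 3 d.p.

n = 10, Σ = 9923, M = 992.3000
Σ(x−M)² = 496098.100; s = √(496098.100/9) = 234.7808
CV = 234.7808 / 992.3000 = 0.23660

0.237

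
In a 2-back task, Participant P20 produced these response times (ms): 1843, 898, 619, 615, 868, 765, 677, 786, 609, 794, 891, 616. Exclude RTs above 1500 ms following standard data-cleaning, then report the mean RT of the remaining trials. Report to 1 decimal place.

Excluded: 1843
Retained (n=11): Σ = 8138
Mean = 8138/11 = 739.8182

739.8 ms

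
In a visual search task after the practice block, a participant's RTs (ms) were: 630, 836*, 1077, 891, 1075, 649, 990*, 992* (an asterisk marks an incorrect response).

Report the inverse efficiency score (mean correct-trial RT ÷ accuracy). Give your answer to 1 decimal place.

Correct trials (n=5): 630, 1077, 891, 1075, 649
Mean correct RT = 4322/5 = 864.4000 ms
Proportion correct = 5/8
IES = 864.4000 / (5/8) = 1383.040 ms

1383.0 ms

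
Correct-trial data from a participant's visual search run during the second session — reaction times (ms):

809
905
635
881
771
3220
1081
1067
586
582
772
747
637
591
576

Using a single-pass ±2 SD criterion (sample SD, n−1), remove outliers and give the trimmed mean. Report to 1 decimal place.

n = 15, ΣRT = 13860, M = 924.000
Σ(x−M)² = 6039082.00; s = √(6039082.00/14) = 656.782
Cutoffs: 924.000 ± 2·656.782 → [-389.6, 2237.6]
Outside: 3220 → excluded.
Retained (n=14): Σ = 10640, mean = 10640/14 = 760.000

760.0 ms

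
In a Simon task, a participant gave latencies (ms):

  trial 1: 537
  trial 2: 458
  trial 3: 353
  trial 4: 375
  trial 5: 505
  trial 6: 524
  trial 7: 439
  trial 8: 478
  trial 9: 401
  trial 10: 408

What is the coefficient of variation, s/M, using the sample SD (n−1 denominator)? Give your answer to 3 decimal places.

0.142

n = 10, Σ = 4478, M = 447.8000
Σ(x−M)² = 36189.600; s = √(36189.600/9) = 63.4119
CV = 63.4119 / 447.8000 = 0.14161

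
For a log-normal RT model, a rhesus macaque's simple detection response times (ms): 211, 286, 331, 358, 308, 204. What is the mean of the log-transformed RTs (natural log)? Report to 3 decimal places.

5.623

ln(RT): 5.3519, 5.6560, 5.8021, 5.8805, 5.7301, 5.3181
Σ ln(RT) = 33.7387
Mean = 33.7387/6 = 5.62312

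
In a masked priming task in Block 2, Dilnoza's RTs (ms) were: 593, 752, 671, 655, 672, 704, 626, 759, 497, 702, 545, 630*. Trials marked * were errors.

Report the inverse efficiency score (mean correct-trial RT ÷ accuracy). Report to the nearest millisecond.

712 ms

Correct trials (n=11): 593, 752, 671, 655, 672, 704, 626, 759, 497, 702, 545
Mean correct RT = 7176/11 = 652.3636 ms
Proportion correct = 11/12
IES = 652.3636 / (11/12) = 711.669 ms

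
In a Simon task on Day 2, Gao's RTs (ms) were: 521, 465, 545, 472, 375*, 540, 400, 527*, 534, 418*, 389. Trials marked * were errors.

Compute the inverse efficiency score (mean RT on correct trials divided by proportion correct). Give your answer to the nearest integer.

Correct trials (n=8): 521, 465, 545, 472, 540, 400, 534, 389
Mean correct RT = 3866/8 = 483.2500 ms
Proportion correct = 8/11
IES = 483.2500 / (8/11) = 664.469 ms

664 ms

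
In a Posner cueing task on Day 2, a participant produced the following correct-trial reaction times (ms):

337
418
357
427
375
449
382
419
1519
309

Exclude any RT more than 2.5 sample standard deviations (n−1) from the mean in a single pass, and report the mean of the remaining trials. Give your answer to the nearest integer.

386 ms

n = 10, ΣRT = 4992, M = 499.200
Σ(x−M)² = 1172617.60; s = √(1172617.60/9) = 360.958
Cutoffs: 499.200 ± 2.5·360.958 → [-403.2, 1401.6]
Outside: 1519 → excluded.
Retained (n=9): Σ = 3473, mean = 3473/9 = 385.889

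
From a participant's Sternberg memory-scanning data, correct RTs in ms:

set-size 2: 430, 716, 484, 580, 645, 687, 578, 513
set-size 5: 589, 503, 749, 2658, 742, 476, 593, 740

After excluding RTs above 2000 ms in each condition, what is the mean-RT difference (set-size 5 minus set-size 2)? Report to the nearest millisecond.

48 ms

set-size 5: exclude 2658
M(set-size 2) = 4633/8 = 579.125
M(set-size 5) = 4392/7 = 627.429
Difference = 627.429 − 579.125 = 48.304 ms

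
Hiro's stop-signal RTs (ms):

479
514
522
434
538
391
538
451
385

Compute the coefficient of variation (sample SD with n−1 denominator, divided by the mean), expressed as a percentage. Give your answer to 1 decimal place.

12.8%

n = 9, Σ = 4252, M = 472.4444
Σ(x−M)² = 29038.222; s = √(29038.222/8) = 60.2476
CV = 60.2476 / 472.4444 = 0.12752 = 12.752%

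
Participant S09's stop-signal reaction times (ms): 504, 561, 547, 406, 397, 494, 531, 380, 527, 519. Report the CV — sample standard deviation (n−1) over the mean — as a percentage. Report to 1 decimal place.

13.7%

n = 10, Σ = 4866, M = 486.6000
Σ(x−M)² = 40082.400; s = √(40082.400/9) = 66.7353
CV = 66.7353 / 486.6000 = 0.13715 = 13.715%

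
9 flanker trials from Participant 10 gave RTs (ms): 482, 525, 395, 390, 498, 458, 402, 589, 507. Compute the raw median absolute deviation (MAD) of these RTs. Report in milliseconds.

43 ms

Sorted: 390, 395, 402, 458, 482, 498, 507, 525, 589 → median = 482
|x − 482|: 0, 43, 87, 92, 16, 24, 80, 107, 25
Sorted deviations: 0, 16, 24, 25, 43, 80, 87, 92, 107 → MAD = 43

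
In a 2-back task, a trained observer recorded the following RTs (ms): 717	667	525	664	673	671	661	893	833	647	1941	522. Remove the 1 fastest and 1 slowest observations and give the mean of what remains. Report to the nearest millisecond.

Sorted: 522, 525, 647, 661, 664, 667, 671, 673, 717, 833, 893, 1941
Drop lowest 1 (522) and highest 1 (1941)
Remaining (n=10): Σ = 6951, mean = 6951/10 = 695.100

695 ms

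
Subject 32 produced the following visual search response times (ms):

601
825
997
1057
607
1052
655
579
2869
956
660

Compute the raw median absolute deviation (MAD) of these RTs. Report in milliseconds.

Sorted: 579, 601, 607, 655, 660, 825, 956, 997, 1052, 1057, 2869 → median = 825
|x − 825|: 224, 0, 172, 232, 218, 227, 170, 246, 2044, 131, 165
Sorted deviations: 0, 131, 165, 170, 172, 218, 224, 227, 232, 246, 2044 → MAD = 218

218 ms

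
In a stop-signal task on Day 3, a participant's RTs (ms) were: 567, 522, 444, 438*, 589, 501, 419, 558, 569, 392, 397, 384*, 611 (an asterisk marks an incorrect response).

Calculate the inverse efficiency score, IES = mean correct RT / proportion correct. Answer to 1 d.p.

598.3 ms

Correct trials (n=11): 567, 522, 444, 589, 501, 419, 558, 569, 392, 397, 611
Mean correct RT = 5569/11 = 506.2727 ms
Proportion correct = 11/13
IES = 506.2727 / (11/13) = 598.322 ms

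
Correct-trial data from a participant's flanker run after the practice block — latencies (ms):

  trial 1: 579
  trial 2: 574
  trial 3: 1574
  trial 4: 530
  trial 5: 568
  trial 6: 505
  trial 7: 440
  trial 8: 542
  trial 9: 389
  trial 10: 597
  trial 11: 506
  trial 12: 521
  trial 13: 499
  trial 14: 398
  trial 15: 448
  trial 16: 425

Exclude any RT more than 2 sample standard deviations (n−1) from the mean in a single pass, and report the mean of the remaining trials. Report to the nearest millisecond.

501 ms

n = 16, ΣRT = 9095, M = 568.438
Σ(x−M)² = 1142107.94; s = √(1142107.94/15) = 275.936
Cutoffs: 568.438 ± 2·275.936 → [16.6, 1120.3]
Outside: 1574 → excluded.
Retained (n=15): Σ = 7521, mean = 7521/15 = 501.400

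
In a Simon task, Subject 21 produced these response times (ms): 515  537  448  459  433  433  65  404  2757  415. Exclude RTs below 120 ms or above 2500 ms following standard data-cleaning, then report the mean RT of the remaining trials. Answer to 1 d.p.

455.5 ms

Excluded: 65, 2757
Retained (n=8): Σ = 3644
Mean = 3644/8 = 455.5000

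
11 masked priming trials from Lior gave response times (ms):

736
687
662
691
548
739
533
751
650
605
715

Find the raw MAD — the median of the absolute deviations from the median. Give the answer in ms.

Sorted: 533, 548, 605, 650, 662, 687, 691, 715, 736, 739, 751 → median = 687
|x − 687|: 49, 0, 25, 4, 139, 52, 154, 64, 37, 82, 28
Sorted deviations: 0, 4, 25, 28, 37, 49, 52, 64, 82, 139, 154 → MAD = 49

49 ms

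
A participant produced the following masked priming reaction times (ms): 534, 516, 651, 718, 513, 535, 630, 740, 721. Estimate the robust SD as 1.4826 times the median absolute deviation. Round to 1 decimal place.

Sorted: 513, 516, 534, 535, 630, 651, 718, 721, 740 → median = 630
|x − 630| sorted: 0, 21, 88, 91, 95, 96, 110, 114, 117 → MAD = 95
Robust SD ≈ 1.4826 × 95 = 140.847

140.8 ms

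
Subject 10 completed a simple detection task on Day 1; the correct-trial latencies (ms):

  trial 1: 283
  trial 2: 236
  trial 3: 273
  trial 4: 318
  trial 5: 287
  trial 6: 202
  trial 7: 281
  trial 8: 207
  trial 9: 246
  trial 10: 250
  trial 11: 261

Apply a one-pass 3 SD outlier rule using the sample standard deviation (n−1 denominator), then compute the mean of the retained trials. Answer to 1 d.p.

258.5 ms

n = 11, ΣRT = 2844, M = 258.545
Σ(x−M)² = 12254.73; s = √(12254.73/10) = 35.007
Cutoffs: 258.545 ± 3·35.007 → [153.5, 363.6]
No RTs fall outside the cutoffs; all 11 retained. Mean = 2844/11 = 258.545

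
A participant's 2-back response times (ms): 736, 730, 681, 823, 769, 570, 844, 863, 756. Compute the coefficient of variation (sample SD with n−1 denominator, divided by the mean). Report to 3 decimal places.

n = 9, Σ = 6772, M = 752.4444
Σ(x−M)² = 65034.222; s = √(65034.222/8) = 90.1625
CV = 90.1625 / 752.4444 = 0.11983

0.120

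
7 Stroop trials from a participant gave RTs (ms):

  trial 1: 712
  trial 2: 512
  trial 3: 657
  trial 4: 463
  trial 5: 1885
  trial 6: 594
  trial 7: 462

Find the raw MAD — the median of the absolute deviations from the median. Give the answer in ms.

Sorted: 462, 463, 512, 594, 657, 712, 1885 → median = 594
|x − 594|: 118, 82, 63, 131, 1291, 0, 132
Sorted deviations: 0, 63, 82, 118, 131, 132, 1291 → MAD = 118

118 ms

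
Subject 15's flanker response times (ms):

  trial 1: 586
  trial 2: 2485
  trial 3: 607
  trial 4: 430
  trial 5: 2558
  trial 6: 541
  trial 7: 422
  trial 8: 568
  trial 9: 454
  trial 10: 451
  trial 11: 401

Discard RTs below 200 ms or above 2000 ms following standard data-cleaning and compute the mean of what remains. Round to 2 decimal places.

495.56 ms

Excluded: 2485, 2558
Retained (n=9): Σ = 4460
Mean = 4460/9 = 495.5556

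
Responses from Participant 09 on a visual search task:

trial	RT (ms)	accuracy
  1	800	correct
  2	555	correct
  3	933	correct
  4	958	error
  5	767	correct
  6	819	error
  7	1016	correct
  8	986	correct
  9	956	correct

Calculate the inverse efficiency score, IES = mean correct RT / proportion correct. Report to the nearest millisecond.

Correct trials (n=7): 800, 555, 933, 767, 1016, 986, 956
Mean correct RT = 6013/7 = 859.0000 ms
Proportion correct = 7/9
IES = 859.0000 / (7/9) = 1104.429 ms

1104 ms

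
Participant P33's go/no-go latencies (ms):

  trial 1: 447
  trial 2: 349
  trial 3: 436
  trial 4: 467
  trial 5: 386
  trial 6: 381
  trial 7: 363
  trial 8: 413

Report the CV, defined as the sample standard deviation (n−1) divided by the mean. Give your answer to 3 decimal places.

n = 8, Σ = 3242, M = 405.2500
Σ(x−M)² = 12469.500; s = √(12469.500/7) = 42.2061
CV = 42.2061 / 405.2500 = 0.10415

0.104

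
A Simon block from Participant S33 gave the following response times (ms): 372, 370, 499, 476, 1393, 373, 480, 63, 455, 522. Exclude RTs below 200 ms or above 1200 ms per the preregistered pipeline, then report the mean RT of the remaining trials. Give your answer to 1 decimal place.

Excluded: 63, 1393
Retained (n=8): Σ = 3547
Mean = 3547/8 = 443.3750

443.4 ms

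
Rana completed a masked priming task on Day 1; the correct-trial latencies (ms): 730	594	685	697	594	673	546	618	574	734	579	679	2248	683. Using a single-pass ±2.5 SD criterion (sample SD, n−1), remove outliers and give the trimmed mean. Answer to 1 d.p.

n = 14, ΣRT = 10634, M = 759.571
Σ(x−M)² = 2433799.43; s = √(2433799.43/13) = 432.684
Cutoffs: 759.571 ± 2.5·432.684 → [-322.1, 1841.3]
Outside: 2248 → excluded.
Retained (n=13): Σ = 8386, mean = 8386/13 = 645.077

645.1 ms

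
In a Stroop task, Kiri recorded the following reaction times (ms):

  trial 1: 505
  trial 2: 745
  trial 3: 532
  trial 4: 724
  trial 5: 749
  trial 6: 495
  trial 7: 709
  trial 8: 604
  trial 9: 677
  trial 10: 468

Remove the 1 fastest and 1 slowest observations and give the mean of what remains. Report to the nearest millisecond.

Sorted: 468, 495, 505, 532, 604, 677, 709, 724, 745, 749
Drop lowest 1 (468) and highest 1 (749)
Remaining (n=8): Σ = 4991, mean = 4991/8 = 623.875

624 ms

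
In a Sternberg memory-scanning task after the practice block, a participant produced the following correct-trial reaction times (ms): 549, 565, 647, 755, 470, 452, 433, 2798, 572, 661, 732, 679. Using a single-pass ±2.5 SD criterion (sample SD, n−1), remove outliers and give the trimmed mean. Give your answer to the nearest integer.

n = 12, ΣRT = 9313, M = 776.083
Σ(x−M)² = 4584062.92; s = √(4584062.92/11) = 645.549
Cutoffs: 776.083 ± 2.5·645.549 → [-837.8, 2390.0]
Outside: 2798 → excluded.
Retained (n=11): Σ = 6515, mean = 6515/11 = 592.273

592 ms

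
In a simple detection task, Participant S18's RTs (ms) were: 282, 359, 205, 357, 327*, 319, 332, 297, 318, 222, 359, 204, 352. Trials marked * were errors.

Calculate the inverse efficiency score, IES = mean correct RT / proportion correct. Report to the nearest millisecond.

326 ms

Correct trials (n=12): 282, 359, 205, 357, 319, 332, 297, 318, 222, 359, 204, 352
Mean correct RT = 3606/12 = 300.5000 ms
Proportion correct = 12/13
IES = 300.5000 / (12/13) = 325.542 ms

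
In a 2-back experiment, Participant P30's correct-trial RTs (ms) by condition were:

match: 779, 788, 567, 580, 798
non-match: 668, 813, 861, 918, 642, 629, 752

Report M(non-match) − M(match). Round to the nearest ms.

M(match) = 3512/5 = 702.400
M(non-match) = 5283/7 = 754.714
Difference = 754.714 − 702.400 = 52.314 ms

52 ms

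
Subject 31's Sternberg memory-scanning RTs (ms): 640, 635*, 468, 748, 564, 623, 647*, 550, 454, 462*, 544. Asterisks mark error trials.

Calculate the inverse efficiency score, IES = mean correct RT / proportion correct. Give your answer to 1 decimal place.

Correct trials (n=8): 640, 468, 748, 564, 623, 550, 454, 544
Mean correct RT = 4591/8 = 573.8750 ms
Proportion correct = 8/11
IES = 573.8750 / (8/11) = 789.078 ms

789.1 ms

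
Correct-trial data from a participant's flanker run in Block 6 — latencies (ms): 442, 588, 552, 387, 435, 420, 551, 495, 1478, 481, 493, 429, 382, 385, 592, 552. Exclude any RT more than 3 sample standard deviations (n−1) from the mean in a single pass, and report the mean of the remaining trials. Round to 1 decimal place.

n = 16, ΣRT = 8662, M = 541.375
Σ(x−M)² = 1012693.75; s = √(1012693.75/15) = 259.832
Cutoffs: 541.375 ± 3·259.832 → [-238.1, 1320.9]
Outside: 1478 → excluded.
Retained (n=15): Σ = 7184, mean = 7184/15 = 478.933

478.9 ms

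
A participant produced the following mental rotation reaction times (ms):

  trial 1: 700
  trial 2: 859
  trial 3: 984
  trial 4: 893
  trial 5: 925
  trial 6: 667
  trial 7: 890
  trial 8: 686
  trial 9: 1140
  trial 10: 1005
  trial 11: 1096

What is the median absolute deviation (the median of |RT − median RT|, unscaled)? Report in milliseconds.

Sorted: 667, 686, 700, 859, 890, 893, 925, 984, 1005, 1096, 1140 → median = 893
|x − 893|: 193, 34, 91, 0, 32, 226, 3, 207, 247, 112, 203
Sorted deviations: 0, 3, 32, 34, 91, 112, 193, 203, 207, 226, 247 → MAD = 112

112 ms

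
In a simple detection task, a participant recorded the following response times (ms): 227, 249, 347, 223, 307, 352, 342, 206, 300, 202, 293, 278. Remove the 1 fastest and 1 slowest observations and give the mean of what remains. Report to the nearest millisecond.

Sorted: 202, 206, 223, 227, 249, 278, 293, 300, 307, 342, 347, 352
Drop lowest 1 (202) and highest 1 (352)
Remaining (n=10): Σ = 2772, mean = 2772/10 = 277.200

277 ms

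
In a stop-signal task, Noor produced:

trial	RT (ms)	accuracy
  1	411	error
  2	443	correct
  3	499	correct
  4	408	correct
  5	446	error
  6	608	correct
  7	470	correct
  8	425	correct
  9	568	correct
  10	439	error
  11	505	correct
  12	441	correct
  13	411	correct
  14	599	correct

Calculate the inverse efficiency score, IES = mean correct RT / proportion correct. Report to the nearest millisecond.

Correct trials (n=11): 443, 499, 408, 608, 470, 425, 568, 505, 441, 411, 599
Mean correct RT = 5377/11 = 488.8182 ms
Proportion correct = 11/14
IES = 488.8182 / (11/14) = 622.132 ms

622 ms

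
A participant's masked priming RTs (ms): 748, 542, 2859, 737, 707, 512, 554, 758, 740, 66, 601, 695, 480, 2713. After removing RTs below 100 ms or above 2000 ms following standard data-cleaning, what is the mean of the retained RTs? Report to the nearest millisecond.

643 ms

Excluded: 66, 2713, 2859
Retained (n=11): Σ = 7074
Mean = 7074/11 = 643.0909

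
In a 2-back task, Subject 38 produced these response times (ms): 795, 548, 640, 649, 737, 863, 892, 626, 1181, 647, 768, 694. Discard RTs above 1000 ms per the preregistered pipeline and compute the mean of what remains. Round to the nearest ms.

714 ms

Excluded: 1181
Retained (n=11): Σ = 7859
Mean = 7859/11 = 714.4545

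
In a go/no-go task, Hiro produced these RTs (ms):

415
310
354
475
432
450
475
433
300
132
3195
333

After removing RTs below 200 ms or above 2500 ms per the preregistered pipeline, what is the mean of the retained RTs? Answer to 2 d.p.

Excluded: 132, 3195
Retained (n=10): Σ = 3977
Mean = 3977/10 = 397.7000

397.70 ms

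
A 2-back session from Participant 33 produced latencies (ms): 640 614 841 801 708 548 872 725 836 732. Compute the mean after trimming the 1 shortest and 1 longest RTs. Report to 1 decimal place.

737.1 ms

Sorted: 548, 614, 640, 708, 725, 732, 801, 836, 841, 872
Drop lowest 1 (548) and highest 1 (872)
Remaining (n=8): Σ = 5897, mean = 5897/8 = 737.125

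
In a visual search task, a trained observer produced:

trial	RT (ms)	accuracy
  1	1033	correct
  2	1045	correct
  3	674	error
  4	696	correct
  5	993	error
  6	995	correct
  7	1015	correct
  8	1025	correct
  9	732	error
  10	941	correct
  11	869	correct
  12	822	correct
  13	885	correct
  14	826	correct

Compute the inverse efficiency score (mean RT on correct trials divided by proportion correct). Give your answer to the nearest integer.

1175 ms

Correct trials (n=11): 1033, 1045, 696, 995, 1015, 1025, 941, 869, 822, 885, 826
Mean correct RT = 10152/11 = 922.9091 ms
Proportion correct = 11/14
IES = 922.9091 / (11/14) = 1174.612 ms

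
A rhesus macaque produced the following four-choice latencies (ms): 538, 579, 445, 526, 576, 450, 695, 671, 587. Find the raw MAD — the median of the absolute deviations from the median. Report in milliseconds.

50 ms

Sorted: 445, 450, 526, 538, 576, 579, 587, 671, 695 → median = 576
|x − 576|: 38, 3, 131, 50, 0, 126, 119, 95, 11
Sorted deviations: 0, 3, 11, 38, 50, 95, 119, 126, 131 → MAD = 50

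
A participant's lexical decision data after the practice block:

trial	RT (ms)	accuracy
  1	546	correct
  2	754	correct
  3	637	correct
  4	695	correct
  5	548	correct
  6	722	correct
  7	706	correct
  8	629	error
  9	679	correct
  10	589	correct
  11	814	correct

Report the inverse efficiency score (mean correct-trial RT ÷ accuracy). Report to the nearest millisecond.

Correct trials (n=10): 546, 754, 637, 695, 548, 722, 706, 679, 589, 814
Mean correct RT = 6690/10 = 669.0000 ms
Proportion correct = 10/11
IES = 669.0000 / (10/11) = 735.900 ms

736 ms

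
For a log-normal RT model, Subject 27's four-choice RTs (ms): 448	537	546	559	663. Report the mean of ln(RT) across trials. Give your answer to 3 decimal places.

ln(RT): 6.1048, 6.2860, 6.3026, 6.3261, 6.4968
Σ ln(RT) = 31.5163
Mean = 31.5163/5 = 6.30327

6.303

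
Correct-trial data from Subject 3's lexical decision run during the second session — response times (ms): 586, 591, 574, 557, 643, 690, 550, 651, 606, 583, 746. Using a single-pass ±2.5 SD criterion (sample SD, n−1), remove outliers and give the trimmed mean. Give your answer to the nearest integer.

n = 11, ΣRT = 6777, M = 616.091
Σ(x−M)² = 36644.91; s = √(36644.91/10) = 60.535
Cutoffs: 616.091 ± 2.5·60.535 → [464.8, 767.4]
No RTs fall outside the cutoffs; all 11 retained. Mean = 6777/11 = 616.091

616 ms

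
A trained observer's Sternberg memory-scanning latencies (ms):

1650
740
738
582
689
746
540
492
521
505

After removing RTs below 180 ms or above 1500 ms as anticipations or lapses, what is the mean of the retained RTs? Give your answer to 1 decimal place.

Excluded: 1650
Retained (n=9): Σ = 5553
Mean = 5553/9 = 617.0000

617.0 ms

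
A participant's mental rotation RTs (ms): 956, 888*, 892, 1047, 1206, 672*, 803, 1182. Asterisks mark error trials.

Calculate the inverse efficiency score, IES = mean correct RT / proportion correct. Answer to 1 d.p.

Correct trials (n=6): 956, 892, 1047, 1206, 803, 1182
Mean correct RT = 6086/6 = 1014.3333 ms
Proportion correct = 6/8
IES = 1014.3333 / (6/8) = 1352.444 ms

1352.4 ms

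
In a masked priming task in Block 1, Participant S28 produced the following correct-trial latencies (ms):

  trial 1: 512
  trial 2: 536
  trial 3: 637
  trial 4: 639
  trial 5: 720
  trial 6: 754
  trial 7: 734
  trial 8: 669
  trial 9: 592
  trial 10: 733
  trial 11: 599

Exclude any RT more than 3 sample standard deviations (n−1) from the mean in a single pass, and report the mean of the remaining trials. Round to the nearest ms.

648 ms

n = 11, ΣRT = 7125, M = 647.727
Σ(x−M)² = 68260.18; s = √(68260.18/10) = 82.620
Cutoffs: 647.727 ± 3·82.620 → [399.9, 895.6]
No RTs fall outside the cutoffs; all 11 retained. Mean = 7125/11 = 647.727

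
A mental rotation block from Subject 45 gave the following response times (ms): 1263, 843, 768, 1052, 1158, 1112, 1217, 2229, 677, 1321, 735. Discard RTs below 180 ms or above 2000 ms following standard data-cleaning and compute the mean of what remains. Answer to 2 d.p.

Excluded: 2229
Retained (n=10): Σ = 10146
Mean = 10146/10 = 1014.6000

1014.60 ms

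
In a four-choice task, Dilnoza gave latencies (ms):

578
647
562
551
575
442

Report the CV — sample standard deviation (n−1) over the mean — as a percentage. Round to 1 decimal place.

11.9%

n = 6, Σ = 3355, M = 559.1667
Σ(x−M)² = 22122.833; s = √(22122.833/5) = 66.5174
CV = 66.5174 / 559.1667 = 0.11896 = 11.896%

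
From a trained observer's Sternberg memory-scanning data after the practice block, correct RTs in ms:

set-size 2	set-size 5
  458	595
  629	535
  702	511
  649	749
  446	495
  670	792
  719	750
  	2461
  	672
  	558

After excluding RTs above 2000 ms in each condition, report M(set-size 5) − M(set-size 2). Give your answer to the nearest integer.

set-size 5: exclude 2461
M(set-size 2) = 4273/7 = 610.429
M(set-size 5) = 5657/9 = 628.556
Difference = 628.556 − 610.429 = 18.127 ms

18 ms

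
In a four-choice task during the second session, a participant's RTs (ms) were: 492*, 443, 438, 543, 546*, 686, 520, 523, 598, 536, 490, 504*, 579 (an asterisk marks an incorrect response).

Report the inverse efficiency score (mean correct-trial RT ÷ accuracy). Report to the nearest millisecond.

Correct trials (n=10): 443, 438, 543, 686, 520, 523, 598, 536, 490, 579
Mean correct RT = 5356/10 = 535.6000 ms
Proportion correct = 10/13
IES = 535.6000 / (10/13) = 696.280 ms

696 ms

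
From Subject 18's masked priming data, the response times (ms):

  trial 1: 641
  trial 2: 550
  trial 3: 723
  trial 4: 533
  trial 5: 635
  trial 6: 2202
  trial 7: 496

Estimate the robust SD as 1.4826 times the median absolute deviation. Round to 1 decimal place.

130.5 ms

Sorted: 496, 533, 550, 635, 641, 723, 2202 → median = 635
|x − 635| sorted: 0, 6, 85, 88, 102, 139, 1567 → MAD = 88
Robust SD ≈ 1.4826 × 88 = 130.469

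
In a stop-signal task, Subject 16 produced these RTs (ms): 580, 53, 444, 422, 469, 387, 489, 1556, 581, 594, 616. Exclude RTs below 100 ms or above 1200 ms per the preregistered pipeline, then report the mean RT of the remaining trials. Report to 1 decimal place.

Excluded: 53, 1556
Retained (n=9): Σ = 4582
Mean = 4582/9 = 509.1111

509.1 ms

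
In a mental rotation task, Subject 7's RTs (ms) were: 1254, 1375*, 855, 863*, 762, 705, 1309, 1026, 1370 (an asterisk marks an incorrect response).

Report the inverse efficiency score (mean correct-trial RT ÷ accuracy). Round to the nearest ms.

1337 ms

Correct trials (n=7): 1254, 855, 762, 705, 1309, 1026, 1370
Mean correct RT = 7281/7 = 1040.1429 ms
Proportion correct = 7/9
IES = 1040.1429 / (7/9) = 1337.327 ms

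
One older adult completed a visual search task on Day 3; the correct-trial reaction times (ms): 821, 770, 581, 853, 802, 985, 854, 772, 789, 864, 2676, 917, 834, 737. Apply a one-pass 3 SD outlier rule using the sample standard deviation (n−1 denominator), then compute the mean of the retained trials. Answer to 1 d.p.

813.8 ms

n = 14, ΣRT = 13255, M = 946.786
Σ(x−M)² = 3330802.36; s = √(3330802.36/13) = 506.177
Cutoffs: 946.786 ± 3·506.177 → [-571.7, 2465.3]
Outside: 2676 → excluded.
Retained (n=13): Σ = 10579, mean = 10579/13 = 813.769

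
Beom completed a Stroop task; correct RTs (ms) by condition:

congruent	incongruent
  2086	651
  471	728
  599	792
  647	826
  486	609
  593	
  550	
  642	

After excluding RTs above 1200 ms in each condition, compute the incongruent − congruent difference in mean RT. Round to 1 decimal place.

congruent: exclude 2086
M(congruent) = 3988/7 = 569.714
M(incongruent) = 3606/5 = 721.200
Difference = 721.200 − 569.714 = 151.486 ms

151.5 ms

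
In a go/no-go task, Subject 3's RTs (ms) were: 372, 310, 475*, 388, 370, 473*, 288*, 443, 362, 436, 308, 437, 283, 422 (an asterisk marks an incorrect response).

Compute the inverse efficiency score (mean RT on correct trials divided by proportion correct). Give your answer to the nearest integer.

Correct trials (n=11): 372, 310, 388, 370, 443, 362, 436, 308, 437, 283, 422
Mean correct RT = 4131/11 = 375.5455 ms
Proportion correct = 11/14
IES = 375.5455 / (11/14) = 477.967 ms

478 ms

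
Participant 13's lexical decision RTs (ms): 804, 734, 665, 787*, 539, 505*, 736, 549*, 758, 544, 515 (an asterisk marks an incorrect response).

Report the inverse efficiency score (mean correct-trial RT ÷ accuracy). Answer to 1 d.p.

Correct trials (n=8): 804, 734, 665, 539, 736, 758, 544, 515
Mean correct RT = 5295/8 = 661.8750 ms
Proportion correct = 8/11
IES = 661.8750 / (8/11) = 910.078 ms

910.1 ms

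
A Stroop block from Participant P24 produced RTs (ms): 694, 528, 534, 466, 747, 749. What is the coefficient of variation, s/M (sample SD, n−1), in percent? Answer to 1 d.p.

20.1%

n = 6, Σ = 3718, M = 619.6667
Σ(x−M)² = 77821.333; s = √(77821.333/5) = 124.7568
CV = 124.7568 / 619.6667 = 0.20133 = 20.133%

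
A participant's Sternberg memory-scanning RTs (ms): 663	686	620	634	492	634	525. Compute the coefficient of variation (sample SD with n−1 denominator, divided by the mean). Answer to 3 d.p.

n = 7, Σ = 4254, M = 607.7143
Σ(x−M)² = 30949.429; s = √(30949.429/6) = 71.8209
CV = 71.8209 / 607.7143 = 0.11818

0.118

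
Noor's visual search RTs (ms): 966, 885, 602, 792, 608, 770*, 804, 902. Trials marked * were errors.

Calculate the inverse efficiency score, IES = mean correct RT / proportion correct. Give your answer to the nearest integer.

908 ms

Correct trials (n=7): 966, 885, 602, 792, 608, 804, 902
Mean correct RT = 5559/7 = 794.1429 ms
Proportion correct = 7/8
IES = 794.1429 / (7/8) = 907.592 ms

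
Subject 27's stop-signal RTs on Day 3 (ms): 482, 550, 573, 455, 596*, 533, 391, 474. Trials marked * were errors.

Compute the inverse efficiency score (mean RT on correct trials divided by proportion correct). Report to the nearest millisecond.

Correct trials (n=7): 482, 550, 573, 455, 533, 391, 474
Mean correct RT = 3458/7 = 494.0000 ms
Proportion correct = 7/8
IES = 494.0000 / (7/8) = 564.571 ms

565 ms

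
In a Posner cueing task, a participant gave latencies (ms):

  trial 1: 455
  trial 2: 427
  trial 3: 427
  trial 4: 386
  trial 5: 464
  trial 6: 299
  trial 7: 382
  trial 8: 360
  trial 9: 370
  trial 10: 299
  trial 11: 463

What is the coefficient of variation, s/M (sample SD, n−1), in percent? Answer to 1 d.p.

n = 11, Σ = 4332, M = 393.8182
Σ(x−M)² = 35549.636; s = √(35549.636/10) = 59.6235
CV = 59.6235 / 393.8182 = 0.15140 = 15.140%

15.1%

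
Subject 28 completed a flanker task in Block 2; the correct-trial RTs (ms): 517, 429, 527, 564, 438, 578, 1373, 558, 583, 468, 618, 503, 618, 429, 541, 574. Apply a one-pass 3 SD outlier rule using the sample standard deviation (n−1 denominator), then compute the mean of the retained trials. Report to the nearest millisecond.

n = 16, ΣRT = 9318, M = 582.375
Σ(x−M)² = 724973.75; s = √(724973.75/15) = 219.844
Cutoffs: 582.375 ± 3·219.844 → [-77.2, 1241.9]
Outside: 1373 → excluded.
Retained (n=15): Σ = 7945, mean = 7945/15 = 529.667

530 ms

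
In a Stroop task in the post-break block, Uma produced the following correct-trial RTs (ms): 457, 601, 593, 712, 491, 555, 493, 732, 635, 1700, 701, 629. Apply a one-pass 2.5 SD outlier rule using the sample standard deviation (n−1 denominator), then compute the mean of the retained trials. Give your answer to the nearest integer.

n = 12, ΣRT = 8299, M = 691.583
Σ(x−M)² = 1197438.92; s = √(1197438.92/11) = 329.936
Cutoffs: 691.583 ± 2.5·329.936 → [-133.3, 1516.4]
Outside: 1700 → excluded.
Retained (n=11): Σ = 6599, mean = 6599/11 = 599.909

600 ms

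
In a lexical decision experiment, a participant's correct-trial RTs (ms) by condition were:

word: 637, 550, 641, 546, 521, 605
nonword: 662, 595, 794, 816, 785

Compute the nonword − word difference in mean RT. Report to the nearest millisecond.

M(word) = 3500/6 = 583.333
M(nonword) = 3652/5 = 730.400
Difference = 730.400 − 583.333 = 147.067 ms

147 ms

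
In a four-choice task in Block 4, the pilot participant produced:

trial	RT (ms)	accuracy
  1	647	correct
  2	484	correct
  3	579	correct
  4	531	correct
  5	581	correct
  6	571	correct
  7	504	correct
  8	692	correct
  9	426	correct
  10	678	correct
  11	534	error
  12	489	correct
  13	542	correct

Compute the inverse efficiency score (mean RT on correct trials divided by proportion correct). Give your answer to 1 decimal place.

607.0 ms

Correct trials (n=12): 647, 484, 579, 531, 581, 571, 504, 692, 426, 678, 489, 542
Mean correct RT = 6724/12 = 560.3333 ms
Proportion correct = 12/13
IES = 560.3333 / (12/13) = 607.028 ms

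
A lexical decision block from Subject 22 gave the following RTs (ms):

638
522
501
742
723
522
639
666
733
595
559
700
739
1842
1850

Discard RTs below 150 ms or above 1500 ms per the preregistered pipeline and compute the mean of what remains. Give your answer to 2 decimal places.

636.85 ms

Excluded: 1842, 1850
Retained (n=13): Σ = 8279
Mean = 8279/13 = 636.8462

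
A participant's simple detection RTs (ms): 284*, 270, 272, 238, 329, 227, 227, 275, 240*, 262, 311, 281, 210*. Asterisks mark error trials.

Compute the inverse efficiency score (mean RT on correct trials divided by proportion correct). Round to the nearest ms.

350 ms

Correct trials (n=10): 270, 272, 238, 329, 227, 227, 275, 262, 311, 281
Mean correct RT = 2692/10 = 269.2000 ms
Proportion correct = 10/13
IES = 269.2000 / (10/13) = 349.960 ms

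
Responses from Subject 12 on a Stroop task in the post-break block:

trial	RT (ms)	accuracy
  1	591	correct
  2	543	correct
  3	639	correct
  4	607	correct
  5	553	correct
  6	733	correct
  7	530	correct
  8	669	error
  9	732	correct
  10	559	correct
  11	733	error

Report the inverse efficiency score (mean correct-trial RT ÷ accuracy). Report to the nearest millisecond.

745 ms

Correct trials (n=9): 591, 543, 639, 607, 553, 733, 530, 732, 559
Mean correct RT = 5487/9 = 609.6667 ms
Proportion correct = 9/11
IES = 609.6667 / (9/11) = 745.148 ms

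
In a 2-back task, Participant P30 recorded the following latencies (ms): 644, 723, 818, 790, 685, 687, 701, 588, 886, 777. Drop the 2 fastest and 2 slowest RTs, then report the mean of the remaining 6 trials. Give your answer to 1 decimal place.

Sorted: 588, 644, 685, 687, 701, 723, 777, 790, 818, 886
Drop lowest 2 (588, 644) and highest 2 (818, 886)
Remaining (n=6): Σ = 4363, mean = 4363/6 = 727.167

727.2 ms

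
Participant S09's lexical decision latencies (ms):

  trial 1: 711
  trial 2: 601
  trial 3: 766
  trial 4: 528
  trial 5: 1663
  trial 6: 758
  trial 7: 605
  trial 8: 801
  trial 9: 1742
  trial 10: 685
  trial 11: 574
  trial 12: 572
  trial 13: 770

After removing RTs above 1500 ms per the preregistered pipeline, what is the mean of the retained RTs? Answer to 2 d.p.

Excluded: 1663, 1742
Retained (n=11): Σ = 7371
Mean = 7371/11 = 670.0909

670.09 ms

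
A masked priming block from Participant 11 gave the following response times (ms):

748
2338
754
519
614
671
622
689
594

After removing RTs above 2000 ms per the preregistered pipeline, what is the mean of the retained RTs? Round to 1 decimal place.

Excluded: 2338
Retained (n=8): Σ = 5211
Mean = 5211/8 = 651.3750

651.4 ms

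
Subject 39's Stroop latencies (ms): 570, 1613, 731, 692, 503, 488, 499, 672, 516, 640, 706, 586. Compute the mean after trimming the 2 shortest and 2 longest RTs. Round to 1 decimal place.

Sorted: 488, 499, 503, 516, 570, 586, 640, 672, 692, 706, 731, 1613
Drop lowest 2 (488, 499) and highest 2 (731, 1613)
Remaining (n=8): Σ = 4885, mean = 4885/8 = 610.625

610.6 ms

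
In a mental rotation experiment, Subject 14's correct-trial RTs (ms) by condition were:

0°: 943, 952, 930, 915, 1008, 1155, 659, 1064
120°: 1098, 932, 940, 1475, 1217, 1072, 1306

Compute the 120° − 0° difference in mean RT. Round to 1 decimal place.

195.3 ms

M(0°) = 7626/8 = 953.250
M(120°) = 8040/7 = 1148.571
Difference = 1148.571 − 953.250 = 195.321 ms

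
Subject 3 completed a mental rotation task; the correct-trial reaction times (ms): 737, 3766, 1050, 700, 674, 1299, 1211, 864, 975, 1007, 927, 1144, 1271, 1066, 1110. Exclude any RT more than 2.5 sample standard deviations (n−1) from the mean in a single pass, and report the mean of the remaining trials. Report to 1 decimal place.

n = 15, ΣRT = 17801, M = 1186.733
Σ(x−M)² = 7664714.93; s = √(7664714.93/14) = 739.919
Cutoffs: 1186.733 ± 2.5·739.919 → [-663.1, 3036.5]
Outside: 3766 → excluded.
Retained (n=14): Σ = 14035, mean = 14035/14 = 1002.500

1002.5 ms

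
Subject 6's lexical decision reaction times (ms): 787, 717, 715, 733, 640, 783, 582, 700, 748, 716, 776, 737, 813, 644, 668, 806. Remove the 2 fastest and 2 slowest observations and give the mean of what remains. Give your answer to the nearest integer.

727 ms

Sorted: 582, 640, 644, 668, 700, 715, 716, 717, 733, 737, 748, 776, 783, 787, 806, 813
Drop lowest 2 (582, 640) and highest 2 (806, 813)
Remaining (n=12): Σ = 8724, mean = 8724/12 = 727.000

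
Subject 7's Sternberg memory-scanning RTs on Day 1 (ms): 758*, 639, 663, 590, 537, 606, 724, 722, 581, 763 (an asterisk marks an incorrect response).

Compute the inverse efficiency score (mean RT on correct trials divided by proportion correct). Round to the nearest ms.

719 ms

Correct trials (n=9): 639, 663, 590, 537, 606, 724, 722, 581, 763
Mean correct RT = 5825/9 = 647.2222 ms
Proportion correct = 9/10
IES = 647.2222 / (9/10) = 719.136 ms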